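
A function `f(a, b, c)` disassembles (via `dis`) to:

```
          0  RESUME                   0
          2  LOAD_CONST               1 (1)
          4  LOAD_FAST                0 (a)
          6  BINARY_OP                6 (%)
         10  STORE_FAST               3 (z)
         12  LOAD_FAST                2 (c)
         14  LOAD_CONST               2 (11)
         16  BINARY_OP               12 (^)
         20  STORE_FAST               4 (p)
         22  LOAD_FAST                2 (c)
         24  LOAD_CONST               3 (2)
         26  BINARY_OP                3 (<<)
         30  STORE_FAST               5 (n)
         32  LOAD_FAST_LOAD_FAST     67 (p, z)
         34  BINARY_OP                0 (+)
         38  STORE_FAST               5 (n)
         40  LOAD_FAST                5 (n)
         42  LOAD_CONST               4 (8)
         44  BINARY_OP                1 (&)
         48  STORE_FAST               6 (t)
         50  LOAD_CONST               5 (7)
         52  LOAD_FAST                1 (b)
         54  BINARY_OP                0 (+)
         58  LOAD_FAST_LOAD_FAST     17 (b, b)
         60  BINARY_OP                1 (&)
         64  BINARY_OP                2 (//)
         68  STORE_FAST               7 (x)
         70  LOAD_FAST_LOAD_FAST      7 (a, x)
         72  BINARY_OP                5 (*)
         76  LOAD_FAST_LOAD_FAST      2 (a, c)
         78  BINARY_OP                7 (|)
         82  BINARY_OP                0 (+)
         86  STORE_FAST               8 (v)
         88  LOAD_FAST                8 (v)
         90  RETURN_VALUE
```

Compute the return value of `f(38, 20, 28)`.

100

LOAD_CONST → push 1. Stack: [1]
LOAD_FAST a → push 38. Stack: [1, 38]
BINARY_OP % → 1 % 38 = 1. Stack: [1]
STORE_FAST z → z=1. Stack: []
LOAD_FAST c → push 28. Stack: [28]
LOAD_CONST → push 11. Stack: [28, 11]
BINARY_OP ^ → 28 ^ 11 = 23. Stack: [23]
STORE_FAST p → p=23. Stack: []
LOAD_FAST c → push 28. Stack: [28]
LOAD_CONST → push 2. Stack: [28, 2]
BINARY_OP << → 28 << 2 = 112. Stack: [112]
STORE_FAST n → n=112. Stack: []
LOAD_FAST_LOAD_FAST p,z → push 23,1. Stack: [23, 1]
BINARY_OP + → 23 + 1 = 24. Stack: [24]
STORE_FAST n → n=24. Stack: []
LOAD_FAST n → push 24. Stack: [24]
LOAD_CONST → push 8. Stack: [24, 8]
BINARY_OP & → 24 & 8 = 8. Stack: [8]
STORE_FAST t → t=8. Stack: []
LOAD_CONST → push 7. Stack: [7]
LOAD_FAST b → push 20. Stack: [7, 20]
BINARY_OP + → 7 + 20 = 27. Stack: [27]
LOAD_FAST_LOAD_FAST b,b → push 20,20. Stack: [27, 20, 20]
BINARY_OP & → 20 & 20 = 20. Stack: [27, 20]
BINARY_OP // → 27 // 20 = 1. Stack: [1]
STORE_FAST x → x=1. Stack: []
LOAD_FAST_LOAD_FAST a,x → push 38,1. Stack: [38, 1]
BINARY_OP * → 38 * 1 = 38. Stack: [38]
LOAD_FAST_LOAD_FAST a,c → push 38,28. Stack: [38, 38, 28]
BINARY_OP | → 38 | 28 = 62. Stack: [38, 62]
BINARY_OP + → 38 + 62 = 100. Stack: [100]
STORE_FAST v → v=100. Stack: []
LOAD_FAST v → push 100. Stack: [100]
RETURN_VALUE → return 100.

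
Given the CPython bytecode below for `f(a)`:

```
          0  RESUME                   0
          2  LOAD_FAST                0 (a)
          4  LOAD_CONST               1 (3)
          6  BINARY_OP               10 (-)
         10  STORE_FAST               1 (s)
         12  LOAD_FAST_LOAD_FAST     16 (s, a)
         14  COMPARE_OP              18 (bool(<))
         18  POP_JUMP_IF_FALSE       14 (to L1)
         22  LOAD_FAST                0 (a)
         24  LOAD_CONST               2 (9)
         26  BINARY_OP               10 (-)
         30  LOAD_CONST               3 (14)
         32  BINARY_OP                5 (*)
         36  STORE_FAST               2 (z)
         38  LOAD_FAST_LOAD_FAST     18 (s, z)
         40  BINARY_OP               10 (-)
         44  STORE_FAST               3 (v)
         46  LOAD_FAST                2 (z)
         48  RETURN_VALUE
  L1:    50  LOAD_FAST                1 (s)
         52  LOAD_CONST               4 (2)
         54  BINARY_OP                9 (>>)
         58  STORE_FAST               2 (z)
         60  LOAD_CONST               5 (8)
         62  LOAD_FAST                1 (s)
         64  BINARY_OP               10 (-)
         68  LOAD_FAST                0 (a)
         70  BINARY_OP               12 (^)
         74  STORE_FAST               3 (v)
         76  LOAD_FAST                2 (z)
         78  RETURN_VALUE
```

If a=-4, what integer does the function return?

-182

LOAD_FAST a → push -4. Stack: [-4]
LOAD_CONST → push 3. Stack: [-4, 3]
BINARY_OP - → -4 - 3 = -7. Stack: [-7]
STORE_FAST s → s=-7. Stack: []
LOAD_FAST_LOAD_FAST s,a → push -7,-4. Stack: [-7, -4]
COMPARE_OP bool(<) → -7 vs -4 = True. Stack: [True]
POP_JUMP_IF_FALSE → pop True; no jump. Stack: []
LOAD_FAST a → push -4. Stack: [-4]
LOAD_CONST → push 9. Stack: [-4, 9]
BINARY_OP - → -4 - 9 = -13. Stack: [-13]
LOAD_CONST → push 14. Stack: [-13, 14]
BINARY_OP * → -13 * 14 = -182. Stack: [-182]
STORE_FAST z → z=-182. Stack: []
LOAD_FAST_LOAD_FAST s,z → push -7,-182. Stack: [-7, -182]
BINARY_OP - → -7 - -182 = 175. Stack: [175]
STORE_FAST v → v=175. Stack: []
LOAD_FAST z → push -182. Stack: [-182]
RETURN_VALUE → return -182.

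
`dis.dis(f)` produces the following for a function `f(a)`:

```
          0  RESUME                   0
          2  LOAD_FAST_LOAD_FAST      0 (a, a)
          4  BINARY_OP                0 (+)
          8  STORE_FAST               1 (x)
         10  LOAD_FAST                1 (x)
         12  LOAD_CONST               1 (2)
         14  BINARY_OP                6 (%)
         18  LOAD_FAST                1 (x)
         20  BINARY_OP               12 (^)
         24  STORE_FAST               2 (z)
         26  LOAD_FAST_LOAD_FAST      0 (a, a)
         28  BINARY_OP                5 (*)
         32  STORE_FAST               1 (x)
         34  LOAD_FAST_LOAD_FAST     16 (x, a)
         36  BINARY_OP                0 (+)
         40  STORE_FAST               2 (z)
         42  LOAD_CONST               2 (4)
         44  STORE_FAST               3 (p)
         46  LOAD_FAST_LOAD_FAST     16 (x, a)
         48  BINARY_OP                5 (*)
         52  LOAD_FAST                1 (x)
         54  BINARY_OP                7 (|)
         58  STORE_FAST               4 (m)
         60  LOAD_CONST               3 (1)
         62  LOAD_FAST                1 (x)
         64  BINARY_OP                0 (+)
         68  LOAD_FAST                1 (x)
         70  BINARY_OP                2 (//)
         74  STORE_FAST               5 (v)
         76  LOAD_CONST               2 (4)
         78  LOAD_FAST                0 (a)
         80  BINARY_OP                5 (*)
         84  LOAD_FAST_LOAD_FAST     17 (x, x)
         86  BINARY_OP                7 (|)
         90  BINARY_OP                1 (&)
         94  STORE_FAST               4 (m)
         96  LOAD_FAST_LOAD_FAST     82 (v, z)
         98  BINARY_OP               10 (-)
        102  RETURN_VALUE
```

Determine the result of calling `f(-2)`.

-1

LOAD_FAST_LOAD_FAST a,a → push -2,-2. Stack: [-2, -2]
BINARY_OP + → -2 + -2 = -4. Stack: [-4]
STORE_FAST x → x=-4. Stack: []
LOAD_FAST x → push -4. Stack: [-4]
LOAD_CONST → push 2. Stack: [-4, 2]
BINARY_OP % → -4 % 2 = 0. Stack: [0]
LOAD_FAST x → push -4. Stack: [0, -4]
BINARY_OP ^ → 0 ^ -4 = -4. Stack: [-4]
STORE_FAST z → z=-4. Stack: []
LOAD_FAST_LOAD_FAST a,a → push -2,-2. Stack: [-2, -2]
BINARY_OP * → -2 * -2 = 4. Stack: [4]
STORE_FAST x → x=4. Stack: []
LOAD_FAST_LOAD_FAST x,a → push 4,-2. Stack: [4, -2]
BINARY_OP + → 4 + -2 = 2. Stack: [2]
STORE_FAST z → z=2. Stack: []
LOAD_CONST → push 4. Stack: [4]
STORE_FAST p → p=4. Stack: []
LOAD_FAST_LOAD_FAST x,a → push 4,-2. Stack: [4, -2]
BINARY_OP * → 4 * -2 = -8. Stack: [-8]
LOAD_FAST x → push 4. Stack: [-8, 4]
BINARY_OP | → -8 | 4 = -4. Stack: [-4]
STORE_FAST m → m=-4. Stack: []
LOAD_CONST → push 1. Stack: [1]
LOAD_FAST x → push 4. Stack: [1, 4]
BINARY_OP + → 1 + 4 = 5. Stack: [5]
LOAD_FAST x → push 4. Stack: [5, 4]
BINARY_OP // → 5 // 4 = 1. Stack: [1]
STORE_FAST v → v=1. Stack: []
LOAD_CONST → push 4. Stack: [4]
LOAD_FAST a → push -2. Stack: [4, -2]
BINARY_OP * → 4 * -2 = -8. Stack: [-8]
LOAD_FAST_LOAD_FAST x,x → push 4,4. Stack: [-8, 4, 4]
BINARY_OP | → 4 | 4 = 4. Stack: [-8, 4]
BINARY_OP & → -8 & 4 = 0. Stack: [0]
STORE_FAST m → m=0. Stack: []
LOAD_FAST_LOAD_FAST v,z → push 1,2. Stack: [1, 2]
BINARY_OP - → 1 - 2 = -1. Stack: [-1]
RETURN_VALUE → return -1.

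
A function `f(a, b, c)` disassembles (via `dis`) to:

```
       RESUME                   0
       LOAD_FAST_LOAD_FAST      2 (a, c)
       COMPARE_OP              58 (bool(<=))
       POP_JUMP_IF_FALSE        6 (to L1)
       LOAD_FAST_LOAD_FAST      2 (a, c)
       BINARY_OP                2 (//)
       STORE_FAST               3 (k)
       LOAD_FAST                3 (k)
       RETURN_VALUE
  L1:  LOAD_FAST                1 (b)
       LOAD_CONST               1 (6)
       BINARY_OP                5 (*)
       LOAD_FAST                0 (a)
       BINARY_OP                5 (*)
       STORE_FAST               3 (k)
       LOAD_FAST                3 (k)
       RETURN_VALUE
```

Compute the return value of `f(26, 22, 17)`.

3432

LOAD_FAST_LOAD_FAST a,c → push 26,17. Stack: [26, 17]
COMPARE_OP bool(<=) → 26 vs 17 = False. Stack: [False]
POP_JUMP_IF_FALSE → pop False; jump. Stack: []
LOAD_FAST b → push 22. Stack: [22]
LOAD_CONST → push 6. Stack: [22, 6]
BINARY_OP * → 22 * 6 = 132. Stack: [132]
LOAD_FAST a → push 26. Stack: [132, 26]
BINARY_OP * → 132 * 26 = 3432. Stack: [3432]
STORE_FAST k → k=3432. Stack: []
LOAD_FAST k → push 3432. Stack: [3432]
RETURN_VALUE → return 3432.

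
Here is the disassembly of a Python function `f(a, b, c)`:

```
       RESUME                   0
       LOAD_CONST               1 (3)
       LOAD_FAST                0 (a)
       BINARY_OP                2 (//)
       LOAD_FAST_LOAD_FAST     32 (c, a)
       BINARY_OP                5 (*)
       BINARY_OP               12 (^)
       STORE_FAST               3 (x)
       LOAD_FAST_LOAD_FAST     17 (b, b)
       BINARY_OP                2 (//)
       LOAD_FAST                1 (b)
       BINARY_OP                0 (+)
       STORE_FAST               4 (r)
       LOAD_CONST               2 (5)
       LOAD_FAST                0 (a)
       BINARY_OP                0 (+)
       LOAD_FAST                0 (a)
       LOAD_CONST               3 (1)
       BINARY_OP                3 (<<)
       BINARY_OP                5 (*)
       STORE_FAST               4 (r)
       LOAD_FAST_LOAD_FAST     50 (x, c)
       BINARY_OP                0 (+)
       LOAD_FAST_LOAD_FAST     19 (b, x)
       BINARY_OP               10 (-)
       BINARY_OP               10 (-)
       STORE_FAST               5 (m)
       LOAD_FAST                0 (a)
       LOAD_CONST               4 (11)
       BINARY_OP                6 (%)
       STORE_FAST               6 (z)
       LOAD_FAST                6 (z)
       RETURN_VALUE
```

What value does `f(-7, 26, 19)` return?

4

LOAD_CONST → push 3. Stack: [3]
LOAD_FAST a → push -7. Stack: [3, -7]
BINARY_OP // → 3 // -7 = -1. Stack: [-1]
LOAD_FAST_LOAD_FAST c,a → push 19,-7. Stack: [-1, 19, -7]
BINARY_OP * → 19 * -7 = -133. Stack: [-1, -133]
BINARY_OP ^ → -1 ^ -133 = 132. Stack: [132]
STORE_FAST x → x=132. Stack: []
LOAD_FAST_LOAD_FAST b,b → push 26,26. Stack: [26, 26]
BINARY_OP // → 26 // 26 = 1. Stack: [1]
LOAD_FAST b → push 26. Stack: [1, 26]
BINARY_OP + → 1 + 26 = 27. Stack: [27]
STORE_FAST r → r=27. Stack: []
LOAD_CONST → push 5. Stack: [5]
LOAD_FAST a → push -7. Stack: [5, -7]
BINARY_OP + → 5 + -7 = -2. Stack: [-2]
LOAD_FAST a → push -7. Stack: [-2, -7]
LOAD_CONST → push 1. Stack: [-2, -7, 1]
BINARY_OP << → -7 << 1 = -14. Stack: [-2, -14]
BINARY_OP * → -2 * -14 = 28. Stack: [28]
STORE_FAST r → r=28. Stack: []
LOAD_FAST_LOAD_FAST x,c → push 132,19. Stack: [132, 19]
BINARY_OP + → 132 + 19 = 151. Stack: [151]
LOAD_FAST_LOAD_FAST b,x → push 26,132. Stack: [151, 26, 132]
BINARY_OP - → 26 - 132 = -106. Stack: [151, -106]
BINARY_OP - → 151 - -106 = 257. Stack: [257]
STORE_FAST m → m=257. Stack: []
LOAD_FAST a → push -7. Stack: [-7]
LOAD_CONST → push 11. Stack: [-7, 11]
BINARY_OP % → -7 % 11 = 4. Stack: [4]
STORE_FAST z → z=4. Stack: []
LOAD_FAST z → push 4. Stack: [4]
RETURN_VALUE → return 4.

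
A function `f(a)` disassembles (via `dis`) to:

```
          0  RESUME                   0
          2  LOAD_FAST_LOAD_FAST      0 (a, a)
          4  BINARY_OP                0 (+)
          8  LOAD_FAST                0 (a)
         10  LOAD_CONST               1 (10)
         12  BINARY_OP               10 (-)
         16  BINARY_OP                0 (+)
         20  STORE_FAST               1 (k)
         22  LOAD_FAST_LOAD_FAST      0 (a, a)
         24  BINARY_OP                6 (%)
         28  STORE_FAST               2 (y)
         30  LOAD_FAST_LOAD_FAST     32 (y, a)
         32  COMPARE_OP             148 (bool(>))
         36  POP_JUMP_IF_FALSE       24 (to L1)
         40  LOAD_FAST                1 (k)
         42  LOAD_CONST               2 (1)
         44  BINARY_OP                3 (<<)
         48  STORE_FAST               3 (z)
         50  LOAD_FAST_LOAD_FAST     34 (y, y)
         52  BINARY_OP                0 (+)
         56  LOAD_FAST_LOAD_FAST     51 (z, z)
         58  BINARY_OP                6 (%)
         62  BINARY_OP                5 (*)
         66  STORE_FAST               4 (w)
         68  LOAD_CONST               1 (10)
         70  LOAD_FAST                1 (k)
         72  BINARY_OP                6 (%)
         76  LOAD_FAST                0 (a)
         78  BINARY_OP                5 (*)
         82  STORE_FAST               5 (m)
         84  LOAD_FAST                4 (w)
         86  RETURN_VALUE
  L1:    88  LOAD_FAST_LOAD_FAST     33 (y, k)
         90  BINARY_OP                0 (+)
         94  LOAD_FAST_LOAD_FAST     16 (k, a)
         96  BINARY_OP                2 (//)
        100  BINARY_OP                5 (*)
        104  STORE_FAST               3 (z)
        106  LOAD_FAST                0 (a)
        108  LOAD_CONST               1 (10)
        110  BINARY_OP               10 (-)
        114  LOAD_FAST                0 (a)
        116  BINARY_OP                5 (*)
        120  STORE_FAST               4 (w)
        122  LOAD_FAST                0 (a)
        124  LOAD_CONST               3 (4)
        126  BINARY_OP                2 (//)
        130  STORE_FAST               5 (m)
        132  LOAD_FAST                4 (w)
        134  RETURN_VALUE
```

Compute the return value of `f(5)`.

-25

LOAD_FAST_LOAD_FAST a,a → push 5,5. Stack: [5, 5]
BINARY_OP + → 5 + 5 = 10. Stack: [10]
LOAD_FAST a → push 5. Stack: [10, 5]
LOAD_CONST → push 10. Stack: [10, 5, 10]
BINARY_OP - → 5 - 10 = -5. Stack: [10, -5]
BINARY_OP + → 10 + -5 = 5. Stack: [5]
STORE_FAST k → k=5. Stack: []
LOAD_FAST_LOAD_FAST a,a → push 5,5. Stack: [5, 5]
BINARY_OP % → 5 % 5 = 0. Stack: [0]
STORE_FAST y → y=0. Stack: []
LOAD_FAST_LOAD_FAST y,a → push 0,5. Stack: [0, 5]
COMPARE_OP bool(>) → 0 vs 5 = False. Stack: [False]
POP_JUMP_IF_FALSE → pop False; jump. Stack: []
LOAD_FAST_LOAD_FAST y,k → push 0,5. Stack: [0, 5]
BINARY_OP + → 0 + 5 = 5. Stack: [5]
LOAD_FAST_LOAD_FAST k,a → push 5,5. Stack: [5, 5, 5]
BINARY_OP // → 5 // 5 = 1. Stack: [5, 1]
BINARY_OP * → 5 * 1 = 5. Stack: [5]
STORE_FAST z → z=5. Stack: []
LOAD_FAST a → push 5. Stack: [5]
LOAD_CONST → push 10. Stack: [5, 10]
BINARY_OP - → 5 - 10 = -5. Stack: [-5]
LOAD_FAST a → push 5. Stack: [-5, 5]
BINARY_OP * → -5 * 5 = -25. Stack: [-25]
STORE_FAST w → w=-25. Stack: []
LOAD_FAST a → push 5. Stack: [5]
LOAD_CONST → push 4. Stack: [5, 4]
BINARY_OP // → 5 // 4 = 1. Stack: [1]
STORE_FAST m → m=1. Stack: []
LOAD_FAST w → push -25. Stack: [-25]
RETURN_VALUE → return -25.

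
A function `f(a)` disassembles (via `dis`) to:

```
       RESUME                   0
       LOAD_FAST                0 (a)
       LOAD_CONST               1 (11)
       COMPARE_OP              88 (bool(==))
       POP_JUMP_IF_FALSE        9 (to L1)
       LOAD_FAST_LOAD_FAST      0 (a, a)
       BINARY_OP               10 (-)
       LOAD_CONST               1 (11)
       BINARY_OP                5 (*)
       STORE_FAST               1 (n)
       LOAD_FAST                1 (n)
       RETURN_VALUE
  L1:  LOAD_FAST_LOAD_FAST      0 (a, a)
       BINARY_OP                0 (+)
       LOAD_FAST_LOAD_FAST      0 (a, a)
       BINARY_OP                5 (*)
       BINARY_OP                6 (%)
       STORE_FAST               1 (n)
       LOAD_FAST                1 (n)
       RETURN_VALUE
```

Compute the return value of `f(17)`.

34

LOAD_FAST a → push 17. Stack: [17]
LOAD_CONST → push 11. Stack: [17, 11]
COMPARE_OP bool(==) → 17 vs 11 = False. Stack: [False]
POP_JUMP_IF_FALSE → pop False; jump. Stack: []
LOAD_FAST_LOAD_FAST a,a → push 17,17. Stack: [17, 17]
BINARY_OP + → 17 + 17 = 34. Stack: [34]
LOAD_FAST_LOAD_FAST a,a → push 17,17. Stack: [34, 17, 17]
BINARY_OP * → 17 * 17 = 289. Stack: [34, 289]
BINARY_OP % → 34 % 289 = 34. Stack: [34]
STORE_FAST n → n=34. Stack: []
LOAD_FAST n → push 34. Stack: [34]
RETURN_VALUE → return 34.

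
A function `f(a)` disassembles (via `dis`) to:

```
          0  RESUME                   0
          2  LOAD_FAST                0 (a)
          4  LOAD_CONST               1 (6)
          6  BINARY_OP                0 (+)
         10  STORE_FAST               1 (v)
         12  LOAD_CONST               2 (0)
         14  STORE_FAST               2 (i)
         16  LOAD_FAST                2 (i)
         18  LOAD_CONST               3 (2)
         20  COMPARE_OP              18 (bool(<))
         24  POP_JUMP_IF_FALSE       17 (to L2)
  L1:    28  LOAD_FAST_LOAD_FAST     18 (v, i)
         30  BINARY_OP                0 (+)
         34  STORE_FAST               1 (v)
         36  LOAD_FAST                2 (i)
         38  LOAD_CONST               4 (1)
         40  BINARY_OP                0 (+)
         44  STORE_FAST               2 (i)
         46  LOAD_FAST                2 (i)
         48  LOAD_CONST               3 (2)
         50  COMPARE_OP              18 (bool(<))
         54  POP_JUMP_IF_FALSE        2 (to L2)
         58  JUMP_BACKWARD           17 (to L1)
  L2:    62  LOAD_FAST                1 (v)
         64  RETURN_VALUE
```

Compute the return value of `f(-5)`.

2

LOAD_FAST a → push -5. Stack: [-5]
LOAD_CONST → push 6. Stack: [-5, 6]
BINARY_OP + → -5 + 6 = 1. Stack: [1]
STORE_FAST v → v=1. Stack: []
LOAD_CONST → push 0. Stack: [0]
STORE_FAST i → i=0. Stack: []
LOAD_FAST i → push 0. Stack: [0]
LOAD_CONST → push 2. Stack: [0, 2]
COMPARE_OP bool(<) → 0 vs 2 = True. Stack: [True]
POP_JUMP_IF_FALSE → pop True; no jump. Stack: []
LOAD_FAST_LOAD_FAST v,i → push 1,0. Stack: [1, 0]
BINARY_OP + → 1 + 0 = 1. Stack: [1]
STORE_FAST v → v=1. Stack: []
LOAD_FAST i → push 0. Stack: [0]
LOAD_CONST → push 1. Stack: [0, 1]
BINARY_OP + → 0 + 1 = 1. Stack: [1]
STORE_FAST i → i=1. Stack: []
LOAD_FAST i → push 1. Stack: [1]
LOAD_CONST → push 2. Stack: [1, 2]
COMPARE_OP bool(<) → 1 vs 2 = True. Stack: [True]
POP_JUMP_IF_FALSE → pop True; no jump. Stack: []
LOAD_FAST_LOAD_FAST v,i → push 1,1. Stack: [1, 1]
BINARY_OP + → 1 + 1 = 2. Stack: [2]
STORE_FAST v → v=2. Stack: []
LOAD_FAST i → push 1. Stack: [1]
LOAD_CONST → push 1. Stack: [1, 1]
BINARY_OP + → 1 + 1 = 2. Stack: [2]
STORE_FAST i → i=2. Stack: []
LOAD_FAST i → push 2. Stack: [2]
LOAD_CONST → push 2. Stack: [2, 2]
COMPARE_OP bool(<) → 2 vs 2 = False. Stack: [False]
POP_JUMP_IF_FALSE → pop False; jump. Stack: []
LOAD_FAST v → push 2. Stack: [2]
RETURN_VALUE → return 2.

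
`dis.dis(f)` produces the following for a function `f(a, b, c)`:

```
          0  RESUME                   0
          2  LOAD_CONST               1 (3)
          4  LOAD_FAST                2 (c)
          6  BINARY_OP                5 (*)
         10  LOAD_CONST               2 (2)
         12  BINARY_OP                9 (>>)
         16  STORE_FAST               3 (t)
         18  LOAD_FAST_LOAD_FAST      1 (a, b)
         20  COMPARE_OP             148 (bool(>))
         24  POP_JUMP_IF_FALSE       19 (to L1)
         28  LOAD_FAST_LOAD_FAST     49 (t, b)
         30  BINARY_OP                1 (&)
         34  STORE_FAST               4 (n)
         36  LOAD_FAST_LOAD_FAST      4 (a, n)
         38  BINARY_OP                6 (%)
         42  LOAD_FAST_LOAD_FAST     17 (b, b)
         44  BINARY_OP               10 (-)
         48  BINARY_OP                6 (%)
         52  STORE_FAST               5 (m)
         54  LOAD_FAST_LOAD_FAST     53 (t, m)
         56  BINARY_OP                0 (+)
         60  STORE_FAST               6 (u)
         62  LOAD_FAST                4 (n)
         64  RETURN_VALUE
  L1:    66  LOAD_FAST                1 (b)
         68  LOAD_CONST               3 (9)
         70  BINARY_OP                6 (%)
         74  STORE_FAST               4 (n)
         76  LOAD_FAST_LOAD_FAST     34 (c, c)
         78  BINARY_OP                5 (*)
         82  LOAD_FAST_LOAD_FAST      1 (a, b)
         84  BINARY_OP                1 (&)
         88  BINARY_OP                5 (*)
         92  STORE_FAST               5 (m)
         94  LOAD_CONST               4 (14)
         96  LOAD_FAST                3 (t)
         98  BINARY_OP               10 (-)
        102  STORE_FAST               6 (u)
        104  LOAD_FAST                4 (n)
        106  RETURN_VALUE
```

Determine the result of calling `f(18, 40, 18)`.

LOAD_CONST → push 3. Stack: [3]
LOAD_FAST c → push 18. Stack: [3, 18]
BINARY_OP * → 3 * 18 = 54. Stack: [54]
LOAD_CONST → push 2. Stack: [54, 2]
BINARY_OP >> → 54 >> 2 = 13. Stack: [13]
STORE_FAST t → t=13. Stack: []
LOAD_FAST_LOAD_FAST a,b → push 18,40. Stack: [18, 40]
COMPARE_OP bool(>) → 18 vs 40 = False. Stack: [False]
POP_JUMP_IF_FALSE → pop False; jump. Stack: []
LOAD_FAST b → push 40. Stack: [40]
LOAD_CONST → push 9. Stack: [40, 9]
BINARY_OP % → 40 % 9 = 4. Stack: [4]
STORE_FAST n → n=4. Stack: []
LOAD_FAST_LOAD_FAST c,c → push 18,18. Stack: [18, 18]
BINARY_OP * → 18 * 18 = 324. Stack: [324]
LOAD_FAST_LOAD_FAST a,b → push 18,40. Stack: [324, 18, 40]
BINARY_OP & → 18 & 40 = 0. Stack: [324, 0]
BINARY_OP * → 324 * 0 = 0. Stack: [0]
STORE_FAST m → m=0. Stack: []
LOAD_CONST → push 14. Stack: [14]
LOAD_FAST t → push 13. Stack: [14, 13]
BINARY_OP - → 14 - 13 = 1. Stack: [1]
STORE_FAST u → u=1. Stack: []
LOAD_FAST n → push 4. Stack: [4]
RETURN_VALUE → return 4.

4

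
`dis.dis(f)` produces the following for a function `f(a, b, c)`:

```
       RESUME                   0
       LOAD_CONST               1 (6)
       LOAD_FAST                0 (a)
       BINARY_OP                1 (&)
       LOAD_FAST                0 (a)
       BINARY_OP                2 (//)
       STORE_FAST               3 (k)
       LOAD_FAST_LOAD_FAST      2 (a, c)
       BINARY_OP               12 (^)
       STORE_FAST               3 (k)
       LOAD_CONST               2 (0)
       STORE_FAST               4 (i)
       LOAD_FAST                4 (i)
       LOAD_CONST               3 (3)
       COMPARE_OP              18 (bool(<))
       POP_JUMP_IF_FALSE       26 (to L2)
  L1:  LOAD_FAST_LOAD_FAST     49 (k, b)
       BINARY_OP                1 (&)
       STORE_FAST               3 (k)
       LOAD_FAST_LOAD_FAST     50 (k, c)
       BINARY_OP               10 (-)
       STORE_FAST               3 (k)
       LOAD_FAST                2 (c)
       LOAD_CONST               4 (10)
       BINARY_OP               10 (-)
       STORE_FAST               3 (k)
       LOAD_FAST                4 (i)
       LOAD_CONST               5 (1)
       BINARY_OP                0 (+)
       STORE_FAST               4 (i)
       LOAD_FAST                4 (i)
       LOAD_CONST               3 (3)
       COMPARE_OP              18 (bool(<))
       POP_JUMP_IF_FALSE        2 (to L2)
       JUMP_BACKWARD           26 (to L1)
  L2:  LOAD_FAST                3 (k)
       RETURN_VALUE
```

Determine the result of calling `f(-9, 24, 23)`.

13

LOAD_CONST → push 6
LOAD_FAST a → push -9
BINARY_OP & → 6 & -9 = 6
LOAD_FAST a → push -9
BINARY_OP // → 6 // -9 = -1
STORE_FAST k → k=-1
LOAD_FAST_LOAD_FAST a,c → push -9,23
BINARY_OP ^ → -9 ^ 23 = -32
STORE_FAST k → k=-32
LOAD_CONST → push 0
STORE_FAST i → i=0
LOAD_FAST i → push 0
LOAD_CONST → push 3
COMPARE_OP bool(<) → 0 vs 3 = True
POP_JUMP_IF_FALSE → pop True; no jump
LOAD_FAST_LOAD_FAST k,b → push -32,24
BINARY_OP & → -32 & 24 = 0
STORE_FAST k → k=0
LOAD_FAST_LOAD_FAST k,c → push 0,23
BINARY_OP - → 0 - 23 = -23
STORE_FAST k → k=-23
LOAD_FAST c → push 23
LOAD_CONST → push 10
BINARY_OP - → 23 - 10 = 13
STORE_FAST k → k=13
LOAD_FAST i → push 0
LOAD_CONST → push 1
BINARY_OP + → 0 + 1 = 1
STORE_FAST i → i=1
LOAD_FAST i → push 1
LOAD_CONST → push 3
COMPARE_OP bool(<) → 1 vs 3 = True
POP_JUMP_IF_FALSE → pop True; no jump
LOAD_FAST_LOAD_FAST k,b → push 13,24
BINARY_OP & → 13 & 24 = 8
STORE_FAST k → k=8
LOAD_FAST_LOAD_FAST k,c → push 8,23
BINARY_OP - → 8 - 23 = -15
STORE_FAST k → k=-15
LOAD_FAST c → push 23
LOAD_CONST → push 10
BINARY_OP - → 23 - 10 = 13
STORE_FAST k → k=13
LOAD_FAST i → push 1
LOAD_CONST → push 1
BINARY_OP + → 1 + 1 = 2
STORE_FAST i → i=2
LOAD_FAST i → push 2
LOAD_CONST → push 3
COMPARE_OP bool(<) → 2 vs 3 = True
POP_JUMP_IF_FALSE → pop True; no jump
LOAD_FAST_LOAD_FAST k,b → push 13,24
BINARY_OP & → 13 & 24 = 8
STORE_FAST k → k=8
LOAD_FAST_LOAD_FAST k,c → push 8,23
BINARY_OP - → 8 - 23 = -15
STORE_FAST k → k=-15
LOAD_FAST c → push 23
LOAD_CONST → push 10
BINARY_OP - → 23 - 10 = 13
STORE_FAST k → k=13
LOAD_FAST i → push 2
LOAD_CONST → push 1
BINARY_OP + → 2 + 1 = 3
STORE_FAST i → i=3
LOAD_FAST i → push 3
LOAD_CONST → push 3
COMPARE_OP bool(<) → 3 vs 3 = False
POP_JUMP_IF_FALSE → pop False; jump
LOAD_FAST k → push 13
RETURN_VALUE → return 13.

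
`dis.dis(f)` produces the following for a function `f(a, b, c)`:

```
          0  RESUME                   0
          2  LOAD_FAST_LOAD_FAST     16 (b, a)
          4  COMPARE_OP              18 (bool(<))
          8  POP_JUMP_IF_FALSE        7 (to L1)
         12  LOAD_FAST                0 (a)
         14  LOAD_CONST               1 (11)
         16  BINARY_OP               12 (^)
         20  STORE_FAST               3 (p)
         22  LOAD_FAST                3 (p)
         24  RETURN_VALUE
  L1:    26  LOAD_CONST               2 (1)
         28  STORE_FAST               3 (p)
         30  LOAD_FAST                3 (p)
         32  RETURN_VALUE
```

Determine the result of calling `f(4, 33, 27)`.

1

LOAD_FAST_LOAD_FAST b,a → push 33,4. Stack: [33, 4]
COMPARE_OP bool(<) → 33 vs 4 = False. Stack: [False]
POP_JUMP_IF_FALSE → pop False; jump. Stack: []
LOAD_CONST → push 1. Stack: [1]
STORE_FAST p → p=1. Stack: []
LOAD_FAST p → push 1. Stack: [1]
RETURN_VALUE → return 1.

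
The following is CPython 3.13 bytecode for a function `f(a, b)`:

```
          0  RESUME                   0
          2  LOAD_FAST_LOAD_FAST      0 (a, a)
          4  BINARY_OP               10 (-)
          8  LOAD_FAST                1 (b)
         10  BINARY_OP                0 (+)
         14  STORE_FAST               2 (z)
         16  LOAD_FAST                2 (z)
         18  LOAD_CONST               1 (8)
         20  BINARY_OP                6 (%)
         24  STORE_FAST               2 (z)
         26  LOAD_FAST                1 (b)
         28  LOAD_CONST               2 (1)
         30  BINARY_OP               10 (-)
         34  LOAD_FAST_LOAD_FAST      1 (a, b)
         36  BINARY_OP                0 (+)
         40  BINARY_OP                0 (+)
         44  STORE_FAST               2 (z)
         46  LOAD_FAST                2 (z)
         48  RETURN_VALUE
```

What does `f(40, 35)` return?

LOAD_FAST_LOAD_FAST a,a → push 40,40. Stack: [40, 40]
BINARY_OP - → 40 - 40 = 0. Stack: [0]
LOAD_FAST b → push 35. Stack: [0, 35]
BINARY_OP + → 0 + 35 = 35. Stack: [35]
STORE_FAST z → z=35. Stack: []
LOAD_FAST z → push 35. Stack: [35]
LOAD_CONST → push 8. Stack: [35, 8]
BINARY_OP % → 35 % 8 = 3. Stack: [3]
STORE_FAST z → z=3. Stack: []
LOAD_FAST b → push 35. Stack: [35]
LOAD_CONST → push 1. Stack: [35, 1]
BINARY_OP - → 35 - 1 = 34. Stack: [34]
LOAD_FAST_LOAD_FAST a,b → push 40,35. Stack: [34, 40, 35]
BINARY_OP + → 40 + 35 = 75. Stack: [34, 75]
BINARY_OP + → 34 + 75 = 109. Stack: [109]
STORE_FAST z → z=109. Stack: []
LOAD_FAST z → push 109. Stack: [109]
RETURN_VALUE → return 109.

109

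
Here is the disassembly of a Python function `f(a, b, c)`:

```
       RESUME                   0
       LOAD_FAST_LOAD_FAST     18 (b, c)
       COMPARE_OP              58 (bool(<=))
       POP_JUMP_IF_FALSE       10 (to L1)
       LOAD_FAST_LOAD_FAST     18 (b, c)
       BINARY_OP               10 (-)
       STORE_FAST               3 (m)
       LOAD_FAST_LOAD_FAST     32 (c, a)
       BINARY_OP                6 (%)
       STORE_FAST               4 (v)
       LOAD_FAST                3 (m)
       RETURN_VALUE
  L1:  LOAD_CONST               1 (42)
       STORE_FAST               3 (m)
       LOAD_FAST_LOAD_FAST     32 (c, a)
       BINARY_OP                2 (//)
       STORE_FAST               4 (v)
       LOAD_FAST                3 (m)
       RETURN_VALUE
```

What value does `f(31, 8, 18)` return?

-10

LOAD_FAST_LOAD_FAST b,c → push 8,18. Stack: [8, 18]
COMPARE_OP bool(<=) → 8 vs 18 = True. Stack: [True]
POP_JUMP_IF_FALSE → pop True; no jump. Stack: []
LOAD_FAST_LOAD_FAST b,c → push 8,18. Stack: [8, 18]
BINARY_OP - → 8 - 18 = -10. Stack: [-10]
STORE_FAST m → m=-10. Stack: []
LOAD_FAST_LOAD_FAST c,a → push 18,31. Stack: [18, 31]
BINARY_OP % → 18 % 31 = 18. Stack: [18]
STORE_FAST v → v=18. Stack: []
LOAD_FAST m → push -10. Stack: [-10]
RETURN_VALUE → return -10.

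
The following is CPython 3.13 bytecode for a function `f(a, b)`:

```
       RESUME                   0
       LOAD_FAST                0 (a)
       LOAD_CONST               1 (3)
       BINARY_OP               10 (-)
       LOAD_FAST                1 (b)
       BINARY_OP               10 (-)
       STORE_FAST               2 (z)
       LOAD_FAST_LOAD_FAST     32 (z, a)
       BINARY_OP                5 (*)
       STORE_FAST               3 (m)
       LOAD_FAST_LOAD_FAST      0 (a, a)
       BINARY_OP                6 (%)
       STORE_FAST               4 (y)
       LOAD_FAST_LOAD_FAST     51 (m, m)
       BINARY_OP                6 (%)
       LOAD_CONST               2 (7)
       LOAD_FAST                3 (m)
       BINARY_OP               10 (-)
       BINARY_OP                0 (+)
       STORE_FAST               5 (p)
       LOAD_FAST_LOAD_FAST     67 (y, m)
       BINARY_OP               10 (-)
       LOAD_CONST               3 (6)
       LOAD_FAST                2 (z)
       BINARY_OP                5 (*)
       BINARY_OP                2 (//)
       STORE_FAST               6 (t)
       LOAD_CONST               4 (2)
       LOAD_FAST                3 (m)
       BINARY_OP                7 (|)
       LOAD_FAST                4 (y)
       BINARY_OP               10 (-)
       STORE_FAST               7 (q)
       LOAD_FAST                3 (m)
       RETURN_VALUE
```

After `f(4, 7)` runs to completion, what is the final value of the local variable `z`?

-6

LOAD_FAST a → push 4. Stack: [4]
LOAD_CONST → push 3. Stack: [4, 3]
BINARY_OP - → 4 - 3 = 1. Stack: [1]
LOAD_FAST b → push 7. Stack: [1, 7]
BINARY_OP - → 1 - 7 = -6. Stack: [-6]
STORE_FAST z → z=-6. Stack: []
LOAD_FAST_LOAD_FAST z,a → push -6,4. Stack: [-6, 4]
BINARY_OP * → -6 * 4 = -24. Stack: [-24]
STORE_FAST m → m=-24. Stack: []
LOAD_FAST_LOAD_FAST a,a → push 4,4. Stack: [4, 4]
BINARY_OP % → 4 % 4 = 0. Stack: [0]
STORE_FAST y → y=0. Stack: []
LOAD_FAST_LOAD_FAST m,m → push -24,-24. Stack: [-24, -24]
BINARY_OP % → -24 % -24 = 0. Stack: [0]
LOAD_CONST → push 7. Stack: [0, 7]
LOAD_FAST m → push -24. Stack: [0, 7, -24]
BINARY_OP - → 7 - -24 = 31. Stack: [0, 31]
BINARY_OP + → 0 + 31 = 31. Stack: [31]
STORE_FAST p → p=31. Stack: []
LOAD_FAST_LOAD_FAST y,m → push 0,-24. Stack: [0, -24]
BINARY_OP - → 0 - -24 = 24. Stack: [24]
LOAD_CONST → push 6. Stack: [24, 6]
LOAD_FAST z → push -6. Stack: [24, 6, -6]
BINARY_OP * → 6 * -6 = -36. Stack: [24, -36]
BINARY_OP // → 24 // -36 = -1. Stack: [-1]
STORE_FAST t → t=-1. Stack: []
LOAD_CONST → push 2. Stack: [2]
LOAD_FAST m → push -24. Stack: [2, -24]
BINARY_OP | → 2 | -24 = -22. Stack: [-22]
LOAD_FAST y → push 0. Stack: [-22, 0]
BINARY_OP - → -22 - 0 = -22. Stack: [-22]
STORE_FAST q → q=-22. Stack: []
LOAD_FAST m → push -24. Stack: [-24]
RETURN_VALUE → return -24.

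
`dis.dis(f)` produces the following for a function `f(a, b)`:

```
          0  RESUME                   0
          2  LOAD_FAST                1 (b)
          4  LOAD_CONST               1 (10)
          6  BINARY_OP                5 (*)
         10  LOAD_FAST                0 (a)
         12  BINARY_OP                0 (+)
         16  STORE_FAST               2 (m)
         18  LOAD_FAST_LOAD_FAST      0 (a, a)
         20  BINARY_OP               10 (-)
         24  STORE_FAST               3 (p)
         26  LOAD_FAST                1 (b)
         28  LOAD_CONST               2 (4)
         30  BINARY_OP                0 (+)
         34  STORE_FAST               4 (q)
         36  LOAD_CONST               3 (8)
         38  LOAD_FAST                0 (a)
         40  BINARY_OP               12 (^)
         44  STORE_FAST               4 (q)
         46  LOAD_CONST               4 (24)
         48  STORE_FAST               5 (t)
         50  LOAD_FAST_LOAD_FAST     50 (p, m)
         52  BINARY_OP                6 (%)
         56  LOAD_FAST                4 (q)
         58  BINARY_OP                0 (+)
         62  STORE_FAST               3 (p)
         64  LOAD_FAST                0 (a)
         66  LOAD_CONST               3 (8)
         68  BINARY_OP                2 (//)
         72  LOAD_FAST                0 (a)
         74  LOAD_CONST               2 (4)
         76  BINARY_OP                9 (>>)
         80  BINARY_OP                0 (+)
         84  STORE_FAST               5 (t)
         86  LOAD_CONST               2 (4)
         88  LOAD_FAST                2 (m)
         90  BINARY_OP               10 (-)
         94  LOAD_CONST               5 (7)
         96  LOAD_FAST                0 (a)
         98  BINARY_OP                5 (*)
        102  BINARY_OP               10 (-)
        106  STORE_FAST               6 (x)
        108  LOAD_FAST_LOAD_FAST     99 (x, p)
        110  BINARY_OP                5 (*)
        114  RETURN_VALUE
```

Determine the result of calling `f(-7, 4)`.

-300

LOAD_FAST b → push 4. Stack: [4]
LOAD_CONST → push 10. Stack: [4, 10]
BINARY_OP * → 4 * 10 = 40. Stack: [40]
LOAD_FAST a → push -7. Stack: [40, -7]
BINARY_OP + → 40 + -7 = 33. Stack: [33]
STORE_FAST m → m=33. Stack: []
LOAD_FAST_LOAD_FAST a,a → push -7,-7. Stack: [-7, -7]
BINARY_OP - → -7 - -7 = 0. Stack: [0]
STORE_FAST p → p=0. Stack: []
LOAD_FAST b → push 4. Stack: [4]
LOAD_CONST → push 4. Stack: [4, 4]
BINARY_OP + → 4 + 4 = 8. Stack: [8]
STORE_FAST q → q=8. Stack: []
LOAD_CONST → push 8. Stack: [8]
LOAD_FAST a → push -7. Stack: [8, -7]
BINARY_OP ^ → 8 ^ -7 = -15. Stack: [-15]
STORE_FAST q → q=-15. Stack: []
LOAD_CONST → push 24. Stack: [24]
STORE_FAST t → t=24. Stack: []
LOAD_FAST_LOAD_FAST p,m → push 0,33. Stack: [0, 33]
BINARY_OP % → 0 % 33 = 0. Stack: [0]
LOAD_FAST q → push -15. Stack: [0, -15]
BINARY_OP + → 0 + -15 = -15. Stack: [-15]
STORE_FAST p → p=-15. Stack: []
LOAD_FAST a → push -7. Stack: [-7]
LOAD_CONST → push 8. Stack: [-7, 8]
BINARY_OP // → -7 // 8 = -1. Stack: [-1]
LOAD_FAST a → push -7. Stack: [-1, -7]
LOAD_CONST → push 4. Stack: [-1, -7, 4]
BINARY_OP >> → -7 >> 4 = -1. Stack: [-1, -1]
BINARY_OP + → -1 + -1 = -2. Stack: [-2]
STORE_FAST t → t=-2. Stack: []
LOAD_CONST → push 4. Stack: [4]
LOAD_FAST m → push 33. Stack: [4, 33]
BINARY_OP - → 4 - 33 = -29. Stack: [-29]
LOAD_CONST → push 7. Stack: [-29, 7]
LOAD_FAST a → push -7. Stack: [-29, 7, -7]
BINARY_OP * → 7 * -7 = -49. Stack: [-29, -49]
BINARY_OP - → -29 - -49 = 20. Stack: [20]
STORE_FAST x → x=20. Stack: []
LOAD_FAST_LOAD_FAST x,p → push 20,-15. Stack: [20, -15]
BINARY_OP * → 20 * -15 = -300. Stack: [-300]
RETURN_VALUE → return -300.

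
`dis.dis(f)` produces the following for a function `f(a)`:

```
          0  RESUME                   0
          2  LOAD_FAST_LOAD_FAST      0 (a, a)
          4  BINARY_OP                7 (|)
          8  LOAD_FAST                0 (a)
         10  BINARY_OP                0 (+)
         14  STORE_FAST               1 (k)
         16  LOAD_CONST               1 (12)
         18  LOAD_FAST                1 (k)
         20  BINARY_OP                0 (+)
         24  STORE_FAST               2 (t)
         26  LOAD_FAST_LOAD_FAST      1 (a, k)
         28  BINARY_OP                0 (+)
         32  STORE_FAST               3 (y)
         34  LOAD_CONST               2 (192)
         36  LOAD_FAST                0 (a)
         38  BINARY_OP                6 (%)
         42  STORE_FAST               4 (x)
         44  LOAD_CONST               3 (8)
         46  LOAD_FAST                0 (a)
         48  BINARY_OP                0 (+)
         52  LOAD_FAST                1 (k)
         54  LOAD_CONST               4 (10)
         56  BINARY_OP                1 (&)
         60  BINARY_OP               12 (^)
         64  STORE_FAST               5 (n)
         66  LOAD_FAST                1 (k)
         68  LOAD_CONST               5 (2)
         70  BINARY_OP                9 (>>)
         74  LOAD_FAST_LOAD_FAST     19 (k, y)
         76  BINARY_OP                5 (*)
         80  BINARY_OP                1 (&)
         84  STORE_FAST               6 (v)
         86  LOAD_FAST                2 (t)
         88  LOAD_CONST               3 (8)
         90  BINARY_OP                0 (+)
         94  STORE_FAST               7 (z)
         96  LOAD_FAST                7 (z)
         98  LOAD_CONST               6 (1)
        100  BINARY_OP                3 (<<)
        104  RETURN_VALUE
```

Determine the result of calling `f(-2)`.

LOAD_FAST_LOAD_FAST a,a → push -2,-2. Stack: [-2, -2]
BINARY_OP | → -2 | -2 = -2. Stack: [-2]
LOAD_FAST a → push -2. Stack: [-2, -2]
BINARY_OP + → -2 + -2 = -4. Stack: [-4]
STORE_FAST k → k=-4. Stack: []
LOAD_CONST → push 12. Stack: [12]
LOAD_FAST k → push -4. Stack: [12, -4]
BINARY_OP + → 12 + -4 = 8. Stack: [8]
STORE_FAST t → t=8. Stack: []
LOAD_FAST_LOAD_FAST a,k → push -2,-4. Stack: [-2, -4]
BINARY_OP + → -2 + -4 = -6. Stack: [-6]
STORE_FAST y → y=-6. Stack: []
LOAD_CONST → push 192. Stack: [192]
LOAD_FAST a → push -2. Stack: [192, -2]
BINARY_OP % → 192 % -2 = 0. Stack: [0]
STORE_FAST x → x=0. Stack: []
LOAD_CONST → push 8. Stack: [8]
LOAD_FAST a → push -2. Stack: [8, -2]
BINARY_OP + → 8 + -2 = 6. Stack: [6]
LOAD_FAST k → push -4. Stack: [6, -4]
LOAD_CONST → push 10. Stack: [6, -4, 10]
BINARY_OP & → -4 & 10 = 8. Stack: [6, 8]
BINARY_OP ^ → 6 ^ 8 = 14. Stack: [14]
STORE_FAST n → n=14. Stack: []
LOAD_FAST k → push -4. Stack: [-4]
LOAD_CONST → push 2. Stack: [-4, 2]
BINARY_OP >> → -4 >> 2 = -1. Stack: [-1]
LOAD_FAST_LOAD_FAST k,y → push -4,-6. Stack: [-1, -4, -6]
BINARY_OP * → -4 * -6 = 24. Stack: [-1, 24]
BINARY_OP & → -1 & 24 = 24. Stack: [24]
STORE_FAST v → v=24. Stack: []
LOAD_FAST t → push 8. Stack: [8]
LOAD_CONST → push 8. Stack: [8, 8]
BINARY_OP + → 8 + 8 = 16. Stack: [16]
STORE_FAST z → z=16. Stack: []
LOAD_FAST z → push 16. Stack: [16]
LOAD_CONST → push 1. Stack: [16, 1]
BINARY_OP << → 16 << 1 = 32. Stack: [32]
RETURN_VALUE → return 32.

32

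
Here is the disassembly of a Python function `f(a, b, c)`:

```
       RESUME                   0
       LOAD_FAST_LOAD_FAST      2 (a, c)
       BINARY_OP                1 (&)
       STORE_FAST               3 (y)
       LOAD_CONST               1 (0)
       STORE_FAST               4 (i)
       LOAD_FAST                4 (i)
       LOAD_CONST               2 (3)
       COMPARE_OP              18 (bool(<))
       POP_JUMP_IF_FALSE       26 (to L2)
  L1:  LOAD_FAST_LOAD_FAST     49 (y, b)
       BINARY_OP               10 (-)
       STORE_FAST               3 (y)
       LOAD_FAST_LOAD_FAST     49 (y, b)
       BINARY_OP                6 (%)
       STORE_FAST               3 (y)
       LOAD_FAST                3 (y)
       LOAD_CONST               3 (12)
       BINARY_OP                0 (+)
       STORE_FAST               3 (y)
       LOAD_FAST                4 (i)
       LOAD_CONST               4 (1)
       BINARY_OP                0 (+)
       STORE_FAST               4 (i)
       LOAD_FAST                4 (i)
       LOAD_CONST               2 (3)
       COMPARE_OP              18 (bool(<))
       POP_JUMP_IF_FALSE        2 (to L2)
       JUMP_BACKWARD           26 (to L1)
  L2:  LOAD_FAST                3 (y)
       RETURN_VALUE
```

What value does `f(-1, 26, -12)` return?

LOAD_FAST_LOAD_FAST a,c → push -1,-12
BINARY_OP & → -1 & -12 = -12
STORE_FAST y → y=-12
LOAD_CONST → push 0
STORE_FAST i → i=0
LOAD_FAST i → push 0
LOAD_CONST → push 3
COMPARE_OP bool(<) → 0 vs 3 = True
POP_JUMP_IF_FALSE → pop True; no jump
LOAD_FAST_LOAD_FAST y,b → push -12,26
BINARY_OP - → -12 - 26 = -38
STORE_FAST y → y=-38
LOAD_FAST_LOAD_FAST y,b → push -38,26
BINARY_OP % → -38 % 26 = 14
STORE_FAST y → y=14
LOAD_FAST y → push 14
LOAD_CONST → push 12
BINARY_OP + → 14 + 12 = 26
STORE_FAST y → y=26
LOAD_FAST i → push 0
LOAD_CONST → push 1
BINARY_OP + → 0 + 1 = 1
STORE_FAST i → i=1
LOAD_FAST i → push 1
LOAD_CONST → push 3
COMPARE_OP bool(<) → 1 vs 3 = True
POP_JUMP_IF_FALSE → pop True; no jump
LOAD_FAST_LOAD_FAST y,b → push 26,26
BINARY_OP - → 26 - 26 = 0
STORE_FAST y → y=0
LOAD_FAST_LOAD_FAST y,b → push 0,26
BINARY_OP % → 0 % 26 = 0
STORE_FAST y → y=0
LOAD_FAST y → push 0
LOAD_CONST → push 12
BINARY_OP + → 0 + 12 = 12
STORE_FAST y → y=12
LOAD_FAST i → push 1
LOAD_CONST → push 1
BINARY_OP + → 1 + 1 = 2
STORE_FAST i → i=2
LOAD_FAST i → push 2
LOAD_CONST → push 3
COMPARE_OP bool(<) → 2 vs 3 = True
POP_JUMP_IF_FALSE → pop True; no jump
LOAD_FAST_LOAD_FAST y,b → push 12,26
BINARY_OP - → 12 - 26 = -14
STORE_FAST y → y=-14
LOAD_FAST_LOAD_FAST y,b → push -14,26
BINARY_OP % → -14 % 26 = 12
STORE_FAST y → y=12
LOAD_FAST y → push 12
LOAD_CONST → push 12
BINARY_OP + → 12 + 12 = 24
STORE_FAST y → y=24
LOAD_FAST i → push 2
LOAD_CONST → push 1
BINARY_OP + → 2 + 1 = 3
STORE_FAST i → i=3
LOAD_FAST i → push 3
LOAD_CONST → push 3
COMPARE_OP bool(<) → 3 vs 3 = False
POP_JUMP_IF_FALSE → pop False; jump
LOAD_FAST y → push 24
RETURN_VALUE → return 24.

24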